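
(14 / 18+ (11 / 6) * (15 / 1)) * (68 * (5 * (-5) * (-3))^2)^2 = 4137215625000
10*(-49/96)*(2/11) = -245/264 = -0.93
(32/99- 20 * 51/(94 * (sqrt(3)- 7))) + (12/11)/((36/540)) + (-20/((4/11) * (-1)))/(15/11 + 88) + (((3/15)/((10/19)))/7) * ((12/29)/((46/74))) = 255 * sqrt(3)/1081 + 10138388676182/533888360775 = 19.40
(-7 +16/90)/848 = -307/38160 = -0.01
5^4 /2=625 /2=312.50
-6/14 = -0.43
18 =18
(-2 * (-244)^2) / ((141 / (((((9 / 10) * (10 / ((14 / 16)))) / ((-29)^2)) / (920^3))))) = -11163 / 841618765750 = -0.00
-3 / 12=-1 / 4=-0.25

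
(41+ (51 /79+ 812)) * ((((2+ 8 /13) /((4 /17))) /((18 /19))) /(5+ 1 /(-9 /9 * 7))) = 76238659 /36972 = 2062.06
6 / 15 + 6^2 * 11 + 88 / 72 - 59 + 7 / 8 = 122219 / 360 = 339.50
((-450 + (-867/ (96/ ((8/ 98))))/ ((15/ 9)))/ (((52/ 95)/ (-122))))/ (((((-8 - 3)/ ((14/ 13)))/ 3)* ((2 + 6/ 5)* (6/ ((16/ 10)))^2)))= -341080951/ 520520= -655.27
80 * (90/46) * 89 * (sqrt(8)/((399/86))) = 18369600 * sqrt(2)/3059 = 8492.49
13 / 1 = 13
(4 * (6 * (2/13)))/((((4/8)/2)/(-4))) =-768/13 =-59.08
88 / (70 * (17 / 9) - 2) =198 / 293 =0.68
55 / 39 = 1.41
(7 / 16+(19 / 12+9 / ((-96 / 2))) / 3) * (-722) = -23465 / 36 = -651.81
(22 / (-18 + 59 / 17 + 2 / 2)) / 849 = -187 / 97635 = -0.00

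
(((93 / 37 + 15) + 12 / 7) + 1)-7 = 3426 / 259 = 13.23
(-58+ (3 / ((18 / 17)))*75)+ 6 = 321 / 2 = 160.50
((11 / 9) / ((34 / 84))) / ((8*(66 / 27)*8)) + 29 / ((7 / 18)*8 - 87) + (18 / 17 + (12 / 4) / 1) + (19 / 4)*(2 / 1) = 13.23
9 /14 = 0.64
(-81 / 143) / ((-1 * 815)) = 81 / 116545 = 0.00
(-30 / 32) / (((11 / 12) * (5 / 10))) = -45 / 22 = -2.05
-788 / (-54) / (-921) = -0.02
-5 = -5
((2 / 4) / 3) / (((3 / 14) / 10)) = 70 / 9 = 7.78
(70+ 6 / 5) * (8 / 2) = 1424 / 5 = 284.80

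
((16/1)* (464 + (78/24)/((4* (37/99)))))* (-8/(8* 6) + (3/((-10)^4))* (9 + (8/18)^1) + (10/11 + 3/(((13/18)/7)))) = 282459650809/1269840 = 222437.20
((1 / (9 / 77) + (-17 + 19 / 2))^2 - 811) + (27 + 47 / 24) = -506041 / 648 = -780.93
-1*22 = -22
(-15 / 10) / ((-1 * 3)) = 1 / 2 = 0.50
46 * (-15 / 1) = -690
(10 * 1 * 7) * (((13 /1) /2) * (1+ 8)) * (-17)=-69615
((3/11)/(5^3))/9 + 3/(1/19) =235126/4125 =57.00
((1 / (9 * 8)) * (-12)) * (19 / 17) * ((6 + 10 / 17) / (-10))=532 / 4335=0.12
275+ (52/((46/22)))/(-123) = 777403/2829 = 274.80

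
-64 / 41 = -1.56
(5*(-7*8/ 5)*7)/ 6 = -196/ 3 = -65.33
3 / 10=0.30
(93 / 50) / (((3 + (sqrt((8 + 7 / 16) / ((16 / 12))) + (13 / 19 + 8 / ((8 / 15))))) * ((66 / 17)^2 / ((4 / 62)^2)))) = 12475552 / 445584759675 -1251948 * sqrt(5) / 742641266125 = 0.00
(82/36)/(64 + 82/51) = 697/20076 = 0.03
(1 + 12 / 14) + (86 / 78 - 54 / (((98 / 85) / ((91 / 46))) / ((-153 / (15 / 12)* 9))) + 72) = 91623182 / 897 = 102144.02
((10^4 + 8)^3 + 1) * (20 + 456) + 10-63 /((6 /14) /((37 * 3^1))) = 477143314147881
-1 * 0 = 0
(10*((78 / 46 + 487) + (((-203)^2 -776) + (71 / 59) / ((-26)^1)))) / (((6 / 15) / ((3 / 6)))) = 36094940825 / 70564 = 511520.62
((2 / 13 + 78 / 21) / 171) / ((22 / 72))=128 / 1729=0.07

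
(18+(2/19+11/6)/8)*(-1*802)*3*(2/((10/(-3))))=20014311/760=26334.62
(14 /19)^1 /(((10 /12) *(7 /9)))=108 /95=1.14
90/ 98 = 0.92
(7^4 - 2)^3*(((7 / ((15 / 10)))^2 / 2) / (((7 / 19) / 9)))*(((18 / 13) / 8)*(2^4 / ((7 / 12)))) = 226651233698784 / 13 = 17434710284521.85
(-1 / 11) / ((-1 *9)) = 0.01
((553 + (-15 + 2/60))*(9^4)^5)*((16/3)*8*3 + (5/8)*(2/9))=33527434037763132456112179/40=838185850944078311402804.50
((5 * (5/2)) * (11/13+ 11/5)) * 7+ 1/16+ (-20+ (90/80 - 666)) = -87001/208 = -418.27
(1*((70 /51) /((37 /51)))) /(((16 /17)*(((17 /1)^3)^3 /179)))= 6265 /2064824202536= 0.00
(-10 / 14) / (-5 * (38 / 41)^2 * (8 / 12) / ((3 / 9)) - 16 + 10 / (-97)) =815285 / 28184814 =0.03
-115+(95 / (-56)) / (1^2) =-6535 / 56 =-116.70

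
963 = 963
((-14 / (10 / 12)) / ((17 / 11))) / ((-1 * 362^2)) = 231 / 2784685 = 0.00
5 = 5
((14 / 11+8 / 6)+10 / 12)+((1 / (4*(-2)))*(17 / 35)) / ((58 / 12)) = 459127 / 133980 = 3.43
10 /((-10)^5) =-1 /10000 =-0.00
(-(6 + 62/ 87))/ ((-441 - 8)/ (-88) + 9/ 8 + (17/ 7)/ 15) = -449680/ 428011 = -1.05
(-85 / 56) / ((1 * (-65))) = 17 / 728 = 0.02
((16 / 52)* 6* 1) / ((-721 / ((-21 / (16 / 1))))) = 9 / 2678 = 0.00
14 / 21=2 / 3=0.67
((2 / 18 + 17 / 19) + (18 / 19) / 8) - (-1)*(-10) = -6071 / 684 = -8.88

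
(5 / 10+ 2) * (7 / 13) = 35 / 26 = 1.35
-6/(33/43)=-86/11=-7.82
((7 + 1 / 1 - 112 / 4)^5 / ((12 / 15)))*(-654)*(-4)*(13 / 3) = -45344000000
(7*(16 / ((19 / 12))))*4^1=5376 / 19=282.95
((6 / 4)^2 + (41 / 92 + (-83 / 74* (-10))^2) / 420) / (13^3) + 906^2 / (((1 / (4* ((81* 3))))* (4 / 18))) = 59608440094817233567 / 16602465360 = 3590336664.00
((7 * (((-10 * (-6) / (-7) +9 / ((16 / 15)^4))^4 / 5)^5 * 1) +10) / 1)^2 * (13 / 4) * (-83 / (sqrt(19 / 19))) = -1258256482880948734483392993230676034863222806684501152361590157900514264587454356066336422622530481498913929769245962757561190590061352529406258322377694602632143394604818762576528930321471708273972540892622779495345548439471308975 / 2371279445557741732782945645528737283753757615811681203221771051628910866156181507969135740010150124606327921097629362745658320736627886700877357686580014679492588762224174554833606876325321045702357568238535400397870722973696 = -530623.45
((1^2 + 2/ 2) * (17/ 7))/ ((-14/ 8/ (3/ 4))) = -102/ 49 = -2.08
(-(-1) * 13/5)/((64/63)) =819/320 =2.56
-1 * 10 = -10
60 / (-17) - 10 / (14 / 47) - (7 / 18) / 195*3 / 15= -77484083 / 2088450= -37.10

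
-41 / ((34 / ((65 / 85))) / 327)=-174291 / 578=-301.54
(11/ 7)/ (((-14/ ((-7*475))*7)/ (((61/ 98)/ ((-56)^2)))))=318725/ 30118144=0.01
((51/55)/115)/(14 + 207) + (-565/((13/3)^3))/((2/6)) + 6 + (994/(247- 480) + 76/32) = -433129596477/25902190600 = -16.72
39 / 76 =0.51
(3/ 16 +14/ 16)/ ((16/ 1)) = 17/ 256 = 0.07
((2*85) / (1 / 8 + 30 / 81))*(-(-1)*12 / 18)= 24480 / 107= 228.79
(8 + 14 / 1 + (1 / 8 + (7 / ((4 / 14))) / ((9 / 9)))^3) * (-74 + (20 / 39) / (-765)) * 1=-1690439973497 / 1527552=-1106633.34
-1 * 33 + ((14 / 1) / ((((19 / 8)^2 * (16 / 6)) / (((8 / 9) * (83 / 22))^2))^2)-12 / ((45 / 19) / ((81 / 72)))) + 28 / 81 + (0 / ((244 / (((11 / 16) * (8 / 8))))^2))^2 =-424632846887923 / 13909536957690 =-30.53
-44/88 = -1/2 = -0.50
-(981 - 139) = -842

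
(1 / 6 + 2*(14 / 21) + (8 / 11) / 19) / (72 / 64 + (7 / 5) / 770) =1.37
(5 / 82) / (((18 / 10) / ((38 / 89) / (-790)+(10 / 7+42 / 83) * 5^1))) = 987800305 / 3014738118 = 0.33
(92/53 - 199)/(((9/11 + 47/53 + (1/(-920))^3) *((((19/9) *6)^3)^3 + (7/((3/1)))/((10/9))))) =-17626719635395200000/1278798846230760131211273191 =-0.00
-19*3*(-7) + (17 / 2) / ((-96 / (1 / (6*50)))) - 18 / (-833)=19145361839 / 47980800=399.02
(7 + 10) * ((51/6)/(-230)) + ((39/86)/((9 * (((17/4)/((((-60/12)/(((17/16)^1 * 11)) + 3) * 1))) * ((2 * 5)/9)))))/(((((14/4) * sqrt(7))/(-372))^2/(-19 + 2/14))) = -11472318092299/13725124420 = -835.86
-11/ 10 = -1.10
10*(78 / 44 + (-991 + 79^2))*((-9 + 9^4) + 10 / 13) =49211526270 / 143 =344136547.34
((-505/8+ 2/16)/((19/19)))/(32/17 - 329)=0.19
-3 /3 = -1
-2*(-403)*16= 12896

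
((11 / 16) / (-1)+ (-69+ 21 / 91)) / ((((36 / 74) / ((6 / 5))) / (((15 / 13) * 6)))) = -1603617 / 1352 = -1186.11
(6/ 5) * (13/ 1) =78/ 5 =15.60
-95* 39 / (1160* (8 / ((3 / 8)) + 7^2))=-2223 / 48952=-0.05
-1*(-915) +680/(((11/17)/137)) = 1593785/11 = 144889.55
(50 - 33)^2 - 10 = 279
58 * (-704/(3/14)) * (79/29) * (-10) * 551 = 8580436480/3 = 2860145493.33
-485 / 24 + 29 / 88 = -656 / 33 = -19.88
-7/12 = -0.58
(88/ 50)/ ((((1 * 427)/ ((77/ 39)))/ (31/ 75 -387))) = -14033096/ 4460625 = -3.15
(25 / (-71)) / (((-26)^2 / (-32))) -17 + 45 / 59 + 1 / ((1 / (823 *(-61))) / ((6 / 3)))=-71093007288 / 707941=-100422.22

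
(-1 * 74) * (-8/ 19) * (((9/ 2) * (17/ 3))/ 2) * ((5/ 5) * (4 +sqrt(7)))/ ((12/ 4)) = 2516 * sqrt(7)/ 19 +10064/ 19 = 880.04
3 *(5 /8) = 1.88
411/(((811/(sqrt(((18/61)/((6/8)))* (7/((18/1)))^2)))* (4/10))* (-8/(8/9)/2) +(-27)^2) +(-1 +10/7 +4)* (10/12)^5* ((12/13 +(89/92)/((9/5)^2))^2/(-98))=-3888745* sqrt(366)/1067192037 -1437448133543650479725/40382713379779097693184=-0.11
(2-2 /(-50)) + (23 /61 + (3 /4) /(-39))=190147 /79300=2.40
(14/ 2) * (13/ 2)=91/ 2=45.50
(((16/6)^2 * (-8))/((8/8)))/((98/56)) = -2048/63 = -32.51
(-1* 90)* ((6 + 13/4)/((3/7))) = -3885/2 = -1942.50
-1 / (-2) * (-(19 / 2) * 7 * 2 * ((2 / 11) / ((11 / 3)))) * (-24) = 9576 / 121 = 79.14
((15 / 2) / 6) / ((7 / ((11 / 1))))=55 / 28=1.96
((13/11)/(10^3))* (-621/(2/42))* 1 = -169533/11000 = -15.41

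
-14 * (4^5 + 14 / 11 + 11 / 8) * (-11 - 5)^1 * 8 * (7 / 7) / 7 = 2891040 / 11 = 262821.82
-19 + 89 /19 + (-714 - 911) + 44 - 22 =-30729 /19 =-1617.32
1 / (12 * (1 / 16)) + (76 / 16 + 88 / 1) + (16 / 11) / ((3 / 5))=12739 / 132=96.51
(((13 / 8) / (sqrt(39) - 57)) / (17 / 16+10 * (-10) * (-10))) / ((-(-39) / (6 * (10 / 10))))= -2 / 451005 - 2 * sqrt(39) / 25707285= -0.00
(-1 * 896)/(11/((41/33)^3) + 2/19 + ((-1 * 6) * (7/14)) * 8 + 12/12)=586655552/11234901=52.22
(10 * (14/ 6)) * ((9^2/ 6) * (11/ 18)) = 385/ 2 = 192.50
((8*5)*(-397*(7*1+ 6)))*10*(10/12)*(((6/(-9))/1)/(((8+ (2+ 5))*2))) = 1032200/27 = 38229.63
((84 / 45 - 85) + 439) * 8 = 42704 / 15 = 2846.93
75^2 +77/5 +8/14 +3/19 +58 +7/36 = 5699.32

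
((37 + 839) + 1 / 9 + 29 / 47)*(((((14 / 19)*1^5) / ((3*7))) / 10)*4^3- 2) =-187653136 / 120555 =-1556.58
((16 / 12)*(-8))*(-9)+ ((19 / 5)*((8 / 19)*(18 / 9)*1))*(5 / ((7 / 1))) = 688 / 7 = 98.29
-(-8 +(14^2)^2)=-38408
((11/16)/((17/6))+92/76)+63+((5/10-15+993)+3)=2702743/2584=1045.95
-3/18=-1/6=-0.17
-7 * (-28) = 196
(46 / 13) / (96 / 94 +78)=1081 / 24141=0.04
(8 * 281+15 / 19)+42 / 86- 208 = 1667724 / 817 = 2041.28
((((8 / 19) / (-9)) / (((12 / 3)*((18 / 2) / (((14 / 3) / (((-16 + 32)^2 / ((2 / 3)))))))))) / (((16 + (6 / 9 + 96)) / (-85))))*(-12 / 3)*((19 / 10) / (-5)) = 119 / 6570720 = 0.00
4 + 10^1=14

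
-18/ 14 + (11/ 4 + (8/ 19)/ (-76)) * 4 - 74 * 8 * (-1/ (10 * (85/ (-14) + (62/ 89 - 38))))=5686352668/ 682858575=8.33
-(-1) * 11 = 11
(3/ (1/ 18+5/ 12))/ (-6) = -18/ 17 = -1.06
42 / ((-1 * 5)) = -8.40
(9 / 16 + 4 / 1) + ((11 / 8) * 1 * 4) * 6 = 601 / 16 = 37.56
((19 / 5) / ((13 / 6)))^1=114 / 65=1.75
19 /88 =0.22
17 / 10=1.70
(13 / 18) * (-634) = -4121 / 9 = -457.89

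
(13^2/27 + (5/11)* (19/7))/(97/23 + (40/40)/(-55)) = 895735/501984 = 1.78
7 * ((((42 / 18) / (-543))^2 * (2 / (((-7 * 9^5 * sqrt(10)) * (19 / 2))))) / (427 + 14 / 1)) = -2 * sqrt(10) / 133974094534695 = -0.00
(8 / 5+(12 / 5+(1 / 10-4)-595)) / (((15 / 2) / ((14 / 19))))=-27762 / 475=-58.45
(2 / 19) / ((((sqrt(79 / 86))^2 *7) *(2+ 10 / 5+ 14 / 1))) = 86 / 94563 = 0.00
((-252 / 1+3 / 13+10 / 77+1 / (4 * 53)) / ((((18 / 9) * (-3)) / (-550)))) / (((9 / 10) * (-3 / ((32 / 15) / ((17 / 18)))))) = 42719912800 / 2213757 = 19297.47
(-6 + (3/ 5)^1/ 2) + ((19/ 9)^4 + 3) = 17.16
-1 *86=-86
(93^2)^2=74805201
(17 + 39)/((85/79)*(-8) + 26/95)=-6.72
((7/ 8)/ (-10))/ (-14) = 1/ 160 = 0.01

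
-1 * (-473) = 473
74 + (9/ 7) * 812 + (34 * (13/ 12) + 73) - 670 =557.83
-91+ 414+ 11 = 334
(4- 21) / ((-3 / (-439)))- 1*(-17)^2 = -8330 / 3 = -2776.67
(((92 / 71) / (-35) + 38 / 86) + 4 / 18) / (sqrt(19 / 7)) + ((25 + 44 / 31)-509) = -14960 / 31 + 31739 *sqrt(133) / 961695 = -482.20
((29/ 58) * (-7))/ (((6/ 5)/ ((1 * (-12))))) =35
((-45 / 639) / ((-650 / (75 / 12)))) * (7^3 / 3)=1715 / 22152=0.08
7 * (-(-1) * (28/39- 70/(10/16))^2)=86685.86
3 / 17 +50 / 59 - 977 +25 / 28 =-27384237 / 28084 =-975.08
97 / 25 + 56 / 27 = 4019 / 675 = 5.95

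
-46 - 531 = -577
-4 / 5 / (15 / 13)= -52 / 75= -0.69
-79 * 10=-790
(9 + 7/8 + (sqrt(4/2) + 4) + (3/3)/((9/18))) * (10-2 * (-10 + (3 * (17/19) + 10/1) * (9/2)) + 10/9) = -1435.81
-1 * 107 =-107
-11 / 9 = -1.22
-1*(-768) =768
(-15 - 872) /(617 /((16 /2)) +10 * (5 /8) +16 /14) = -49672 /4733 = -10.49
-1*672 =-672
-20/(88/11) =-5/2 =-2.50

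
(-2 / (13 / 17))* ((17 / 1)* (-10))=5780 / 13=444.62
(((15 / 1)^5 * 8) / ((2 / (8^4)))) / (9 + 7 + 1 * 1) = 12441600000 / 17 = 731858823.53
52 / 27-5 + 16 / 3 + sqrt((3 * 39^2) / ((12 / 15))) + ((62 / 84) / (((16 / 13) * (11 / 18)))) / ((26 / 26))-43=-1322557 / 33264 + 39 * sqrt(15) / 2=35.76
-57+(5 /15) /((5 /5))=-170 /3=-56.67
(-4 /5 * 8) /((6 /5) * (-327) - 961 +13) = 16 /3351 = 0.00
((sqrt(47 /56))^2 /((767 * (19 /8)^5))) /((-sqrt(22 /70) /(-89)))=17133568 * sqrt(385) /146235930841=0.00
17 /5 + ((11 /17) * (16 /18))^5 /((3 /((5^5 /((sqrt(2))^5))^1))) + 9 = 2061452800000 * sqrt(2) /251523407979 + 62 /5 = 23.99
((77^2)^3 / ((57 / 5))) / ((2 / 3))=1042111900445 / 38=27423997380.13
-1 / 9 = -0.11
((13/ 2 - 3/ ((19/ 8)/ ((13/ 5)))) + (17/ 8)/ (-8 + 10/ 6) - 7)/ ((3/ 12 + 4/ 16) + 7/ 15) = -9393/ 2204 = -4.26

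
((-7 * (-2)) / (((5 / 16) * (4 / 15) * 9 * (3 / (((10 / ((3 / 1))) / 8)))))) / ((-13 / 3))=-70 / 117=-0.60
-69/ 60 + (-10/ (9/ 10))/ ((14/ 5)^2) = -22643/ 8820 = -2.57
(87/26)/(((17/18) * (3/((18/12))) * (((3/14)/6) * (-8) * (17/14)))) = -38367/7514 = -5.11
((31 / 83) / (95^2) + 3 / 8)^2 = 5051134885729 / 35911254760000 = 0.14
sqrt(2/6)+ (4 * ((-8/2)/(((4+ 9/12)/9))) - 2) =-614/19+ sqrt(3)/3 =-31.74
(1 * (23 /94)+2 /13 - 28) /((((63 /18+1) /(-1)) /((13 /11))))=11243 /1551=7.25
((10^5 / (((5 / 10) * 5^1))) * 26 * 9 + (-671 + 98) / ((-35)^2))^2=131469142859964328329 / 1500625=87609591243624.71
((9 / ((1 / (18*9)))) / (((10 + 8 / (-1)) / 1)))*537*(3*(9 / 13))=10569771 / 13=813059.31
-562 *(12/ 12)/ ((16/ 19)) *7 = -37373/ 8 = -4671.62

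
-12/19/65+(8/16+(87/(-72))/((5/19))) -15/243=-666331/160056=-4.16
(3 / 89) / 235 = 3 / 20915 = 0.00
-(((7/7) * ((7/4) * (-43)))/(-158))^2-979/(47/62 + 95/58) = -175868302429/430179648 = -408.83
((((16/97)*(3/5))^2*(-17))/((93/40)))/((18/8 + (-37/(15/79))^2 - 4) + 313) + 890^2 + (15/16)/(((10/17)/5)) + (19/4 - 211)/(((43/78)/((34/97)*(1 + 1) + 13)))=10883066103914284875995/13828862259925664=786982.03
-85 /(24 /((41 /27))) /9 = -3485 /5832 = -0.60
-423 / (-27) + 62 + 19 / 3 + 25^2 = 709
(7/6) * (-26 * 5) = -455/3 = -151.67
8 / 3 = 2.67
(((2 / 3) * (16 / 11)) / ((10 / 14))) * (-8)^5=-7340032 / 165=-44485.04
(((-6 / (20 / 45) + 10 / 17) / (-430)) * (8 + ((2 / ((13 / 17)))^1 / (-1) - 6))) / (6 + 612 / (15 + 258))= -3073 / 1370625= -0.00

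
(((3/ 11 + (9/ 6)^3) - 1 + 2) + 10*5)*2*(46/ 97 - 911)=-424735689/ 4268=-99516.33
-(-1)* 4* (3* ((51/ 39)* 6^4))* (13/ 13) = 264384/ 13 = 20337.23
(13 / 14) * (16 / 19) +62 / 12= 5.95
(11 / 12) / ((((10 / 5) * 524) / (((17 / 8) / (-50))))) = -187 / 5030400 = -0.00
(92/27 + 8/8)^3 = 1685159/19683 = 85.61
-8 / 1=-8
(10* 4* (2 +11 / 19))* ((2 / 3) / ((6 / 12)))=7840 / 57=137.54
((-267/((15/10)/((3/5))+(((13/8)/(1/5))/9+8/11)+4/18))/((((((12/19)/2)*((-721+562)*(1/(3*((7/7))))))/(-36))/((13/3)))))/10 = -5803512/101495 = -57.18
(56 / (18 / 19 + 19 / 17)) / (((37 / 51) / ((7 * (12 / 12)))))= 6457416 / 24679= 261.66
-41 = -41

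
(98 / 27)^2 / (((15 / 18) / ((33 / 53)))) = 211288 / 21465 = 9.84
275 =275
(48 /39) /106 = 8 /689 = 0.01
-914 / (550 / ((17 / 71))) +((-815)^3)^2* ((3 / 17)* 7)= 120158912675361565883552 / 331925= 362006214281423712.84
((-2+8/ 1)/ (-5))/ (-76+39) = 6/ 185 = 0.03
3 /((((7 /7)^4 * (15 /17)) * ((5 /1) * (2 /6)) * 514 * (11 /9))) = 459 /141350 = 0.00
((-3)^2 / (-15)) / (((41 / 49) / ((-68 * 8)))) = 79968 / 205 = 390.09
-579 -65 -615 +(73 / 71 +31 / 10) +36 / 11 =-9774989 / 7810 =-1251.60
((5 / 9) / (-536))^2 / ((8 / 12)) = 25 / 15513984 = 0.00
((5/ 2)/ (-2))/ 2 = -5/ 8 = -0.62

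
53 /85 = 0.62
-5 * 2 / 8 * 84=-105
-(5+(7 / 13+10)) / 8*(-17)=1717 / 52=33.02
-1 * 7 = -7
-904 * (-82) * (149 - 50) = 7338672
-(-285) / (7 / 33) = 9405 / 7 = 1343.57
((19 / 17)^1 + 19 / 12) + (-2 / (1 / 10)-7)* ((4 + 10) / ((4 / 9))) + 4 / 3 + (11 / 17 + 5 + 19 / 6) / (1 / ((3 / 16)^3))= -353622319 / 417792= -846.41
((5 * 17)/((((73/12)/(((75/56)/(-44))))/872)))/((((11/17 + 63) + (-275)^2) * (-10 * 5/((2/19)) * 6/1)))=472515/274838041786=0.00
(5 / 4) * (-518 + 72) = -1115 / 2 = -557.50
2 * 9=18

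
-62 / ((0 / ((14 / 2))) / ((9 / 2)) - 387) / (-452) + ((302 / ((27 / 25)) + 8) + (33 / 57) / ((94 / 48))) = 67463886139 / 234310698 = 287.92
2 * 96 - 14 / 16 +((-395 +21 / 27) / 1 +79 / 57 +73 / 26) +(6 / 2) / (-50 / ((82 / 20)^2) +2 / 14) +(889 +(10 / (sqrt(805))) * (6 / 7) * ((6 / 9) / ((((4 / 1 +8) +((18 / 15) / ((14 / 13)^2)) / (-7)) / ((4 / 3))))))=2240 * sqrt(805) / 2805057 +31406574257 / 45580392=689.06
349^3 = 42508549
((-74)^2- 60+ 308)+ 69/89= 509505/89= 5724.78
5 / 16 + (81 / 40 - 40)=-3013 / 80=-37.66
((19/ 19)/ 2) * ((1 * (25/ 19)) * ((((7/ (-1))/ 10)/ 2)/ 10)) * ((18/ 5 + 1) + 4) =-301/ 1520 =-0.20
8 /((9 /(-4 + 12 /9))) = -64 /27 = -2.37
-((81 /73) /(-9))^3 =729 /389017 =0.00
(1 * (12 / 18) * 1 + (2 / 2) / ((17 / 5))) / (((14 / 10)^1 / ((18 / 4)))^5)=61509375 / 186592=329.65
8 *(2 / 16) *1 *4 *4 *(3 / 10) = 24 / 5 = 4.80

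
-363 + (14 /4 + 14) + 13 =-665 /2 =-332.50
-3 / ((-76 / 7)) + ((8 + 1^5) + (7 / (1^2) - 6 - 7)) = 249 / 76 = 3.28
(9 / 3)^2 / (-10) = -9 / 10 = -0.90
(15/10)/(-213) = -1/142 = -0.01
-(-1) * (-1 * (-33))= 33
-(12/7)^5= -248832/16807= -14.81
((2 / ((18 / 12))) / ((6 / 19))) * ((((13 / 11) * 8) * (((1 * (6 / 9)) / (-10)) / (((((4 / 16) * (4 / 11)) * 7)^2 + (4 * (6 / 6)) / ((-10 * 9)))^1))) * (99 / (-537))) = 36784 / 27029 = 1.36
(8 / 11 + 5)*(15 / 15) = 63 / 11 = 5.73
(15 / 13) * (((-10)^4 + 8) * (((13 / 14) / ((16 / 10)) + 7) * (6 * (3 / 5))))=28676673 / 91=315128.27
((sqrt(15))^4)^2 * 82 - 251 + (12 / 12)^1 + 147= 4151147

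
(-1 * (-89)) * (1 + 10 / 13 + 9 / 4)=18601 / 52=357.71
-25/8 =-3.12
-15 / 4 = -3.75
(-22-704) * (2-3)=726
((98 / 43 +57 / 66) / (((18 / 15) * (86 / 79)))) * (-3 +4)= 391445 / 162712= 2.41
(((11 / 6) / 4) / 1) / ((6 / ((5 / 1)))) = 55 / 144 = 0.38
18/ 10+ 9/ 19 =216/ 95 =2.27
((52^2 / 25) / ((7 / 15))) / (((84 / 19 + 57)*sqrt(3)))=51376*sqrt(3) / 40845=2.18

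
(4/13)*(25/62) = 50/403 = 0.12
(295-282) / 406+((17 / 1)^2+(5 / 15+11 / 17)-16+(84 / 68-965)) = -14282011 / 20706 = -689.75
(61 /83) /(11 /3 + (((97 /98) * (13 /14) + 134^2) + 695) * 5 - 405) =251076 /31722982381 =0.00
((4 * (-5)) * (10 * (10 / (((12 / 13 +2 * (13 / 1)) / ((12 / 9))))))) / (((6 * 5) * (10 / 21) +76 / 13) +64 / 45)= -50700 / 11033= -4.60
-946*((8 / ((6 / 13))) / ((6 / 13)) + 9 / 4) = -677809 / 18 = -37656.06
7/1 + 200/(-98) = 243/49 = 4.96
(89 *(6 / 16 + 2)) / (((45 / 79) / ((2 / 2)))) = 133589 / 360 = 371.08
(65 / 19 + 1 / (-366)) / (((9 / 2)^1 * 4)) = 23771 / 125172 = 0.19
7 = 7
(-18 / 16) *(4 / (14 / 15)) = -135 / 28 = -4.82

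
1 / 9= 0.11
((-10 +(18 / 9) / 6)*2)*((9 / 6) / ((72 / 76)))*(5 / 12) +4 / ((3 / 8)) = -451 / 216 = -2.09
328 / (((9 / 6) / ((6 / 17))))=1312 / 17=77.18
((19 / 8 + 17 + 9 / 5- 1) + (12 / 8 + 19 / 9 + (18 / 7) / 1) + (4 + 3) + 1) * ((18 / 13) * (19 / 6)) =1645039 / 10920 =150.64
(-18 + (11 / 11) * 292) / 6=137 / 3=45.67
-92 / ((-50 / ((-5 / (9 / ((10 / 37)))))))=-92 / 333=-0.28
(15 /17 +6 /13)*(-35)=-10395 /221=-47.04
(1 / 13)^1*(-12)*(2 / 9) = -8 / 39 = -0.21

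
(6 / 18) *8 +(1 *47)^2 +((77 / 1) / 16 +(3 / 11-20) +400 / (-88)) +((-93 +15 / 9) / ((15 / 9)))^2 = 68577253 / 13200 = 5195.25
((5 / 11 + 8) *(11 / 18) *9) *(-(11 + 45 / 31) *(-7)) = 4053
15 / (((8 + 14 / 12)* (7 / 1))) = 18 / 77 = 0.23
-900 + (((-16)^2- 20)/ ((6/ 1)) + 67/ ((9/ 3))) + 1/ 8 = -20117/ 24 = -838.21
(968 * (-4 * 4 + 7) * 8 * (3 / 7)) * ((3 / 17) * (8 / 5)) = -5018112 / 595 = -8433.80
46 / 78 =23 / 39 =0.59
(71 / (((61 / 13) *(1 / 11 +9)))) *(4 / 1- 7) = -30459 / 6100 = -4.99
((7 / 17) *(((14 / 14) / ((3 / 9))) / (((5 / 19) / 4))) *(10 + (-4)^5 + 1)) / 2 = -808374 / 85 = -9510.28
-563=-563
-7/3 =-2.33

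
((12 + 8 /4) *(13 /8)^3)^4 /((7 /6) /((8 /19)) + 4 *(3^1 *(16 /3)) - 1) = 23973729591032949 /121064390656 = 198024.62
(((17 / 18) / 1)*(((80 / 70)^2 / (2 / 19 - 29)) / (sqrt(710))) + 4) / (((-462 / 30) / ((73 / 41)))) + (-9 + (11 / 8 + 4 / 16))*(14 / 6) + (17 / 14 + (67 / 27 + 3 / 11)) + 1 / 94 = -438815999 / 32049864 + 377264*sqrt(710) / 54268006023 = -13.69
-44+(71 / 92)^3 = -33904361 / 778688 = -43.54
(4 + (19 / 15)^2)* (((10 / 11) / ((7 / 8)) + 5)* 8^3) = 20014592 / 1155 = 17328.65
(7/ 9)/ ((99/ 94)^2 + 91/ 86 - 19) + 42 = 2414851082/ 57559779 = 41.95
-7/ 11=-0.64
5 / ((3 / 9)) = 15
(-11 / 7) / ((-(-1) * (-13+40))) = -11 / 189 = -0.06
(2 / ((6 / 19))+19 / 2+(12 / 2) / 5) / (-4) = -511 / 120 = -4.26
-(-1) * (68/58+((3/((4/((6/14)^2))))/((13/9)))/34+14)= 38125127/2512328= 15.18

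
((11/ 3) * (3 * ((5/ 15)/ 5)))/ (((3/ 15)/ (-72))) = -264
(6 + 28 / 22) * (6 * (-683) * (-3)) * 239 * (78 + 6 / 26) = 1671729522.80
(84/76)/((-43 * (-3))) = 7/817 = 0.01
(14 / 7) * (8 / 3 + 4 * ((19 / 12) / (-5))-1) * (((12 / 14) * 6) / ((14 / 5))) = 72 / 49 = 1.47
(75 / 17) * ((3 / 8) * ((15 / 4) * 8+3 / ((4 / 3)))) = 29025 / 544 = 53.35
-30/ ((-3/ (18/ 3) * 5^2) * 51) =4/ 85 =0.05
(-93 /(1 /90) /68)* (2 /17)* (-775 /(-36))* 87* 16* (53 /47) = -6646756500 /13583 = -489343.78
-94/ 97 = -0.97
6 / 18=1 / 3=0.33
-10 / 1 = -10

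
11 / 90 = 0.12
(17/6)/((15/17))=289/90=3.21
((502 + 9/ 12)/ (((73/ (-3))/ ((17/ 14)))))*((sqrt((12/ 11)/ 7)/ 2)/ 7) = -102561*sqrt(231)/ 2203432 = -0.71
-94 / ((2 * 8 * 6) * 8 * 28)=-47 / 10752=-0.00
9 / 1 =9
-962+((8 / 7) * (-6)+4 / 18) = -61024 / 63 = -968.63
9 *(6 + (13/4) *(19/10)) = 4383/40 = 109.58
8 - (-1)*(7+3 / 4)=63 / 4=15.75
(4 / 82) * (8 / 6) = 8 / 123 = 0.07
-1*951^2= -904401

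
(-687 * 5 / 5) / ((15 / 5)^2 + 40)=-687 / 49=-14.02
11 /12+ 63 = 767 /12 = 63.92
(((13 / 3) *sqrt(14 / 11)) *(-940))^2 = 2090597600 / 99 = 21117147.47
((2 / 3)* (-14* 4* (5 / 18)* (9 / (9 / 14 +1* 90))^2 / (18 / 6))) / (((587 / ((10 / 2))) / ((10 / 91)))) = -0.00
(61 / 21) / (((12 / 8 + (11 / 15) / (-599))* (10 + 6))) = 182695 / 1508248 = 0.12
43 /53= 0.81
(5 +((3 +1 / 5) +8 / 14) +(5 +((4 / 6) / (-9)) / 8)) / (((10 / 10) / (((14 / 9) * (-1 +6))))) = 52021 / 486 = 107.04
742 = 742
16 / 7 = 2.29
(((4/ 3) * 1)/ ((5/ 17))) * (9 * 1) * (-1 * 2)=-408/ 5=-81.60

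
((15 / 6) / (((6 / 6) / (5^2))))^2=15625 / 4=3906.25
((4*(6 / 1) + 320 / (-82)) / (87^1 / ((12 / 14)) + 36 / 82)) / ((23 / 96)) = 158208 / 192257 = 0.82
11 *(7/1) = 77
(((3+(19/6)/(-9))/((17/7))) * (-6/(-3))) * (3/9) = 1001/1377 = 0.73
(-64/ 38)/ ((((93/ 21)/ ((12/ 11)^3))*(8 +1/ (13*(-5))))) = -8386560/ 135624907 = -0.06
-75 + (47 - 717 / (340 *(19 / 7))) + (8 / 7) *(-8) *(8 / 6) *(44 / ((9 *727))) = -28.86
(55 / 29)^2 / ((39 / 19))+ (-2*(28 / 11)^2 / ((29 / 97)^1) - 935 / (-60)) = -412883413 / 15874716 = -26.01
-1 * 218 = -218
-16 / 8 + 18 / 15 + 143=711 / 5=142.20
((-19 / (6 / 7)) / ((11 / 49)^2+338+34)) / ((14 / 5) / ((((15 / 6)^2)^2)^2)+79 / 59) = -36798138671875 / 828127263143898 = -0.04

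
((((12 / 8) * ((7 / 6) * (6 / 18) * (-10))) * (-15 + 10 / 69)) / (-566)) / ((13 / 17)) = -609875 / 3046212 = -0.20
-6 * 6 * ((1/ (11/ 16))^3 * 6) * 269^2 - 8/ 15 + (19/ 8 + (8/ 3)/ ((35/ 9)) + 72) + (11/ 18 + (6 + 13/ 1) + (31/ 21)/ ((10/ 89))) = -48099353.05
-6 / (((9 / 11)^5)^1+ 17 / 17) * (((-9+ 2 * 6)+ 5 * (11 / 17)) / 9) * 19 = -162178357 / 2806275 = -57.79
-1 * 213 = -213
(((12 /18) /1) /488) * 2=1 /366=0.00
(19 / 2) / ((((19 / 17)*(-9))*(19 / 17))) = -289 / 342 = -0.85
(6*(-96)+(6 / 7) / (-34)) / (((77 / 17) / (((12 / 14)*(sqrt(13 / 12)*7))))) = -68547*sqrt(39) / 539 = -794.20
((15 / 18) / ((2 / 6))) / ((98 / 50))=125 / 98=1.28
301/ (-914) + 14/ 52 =-357/ 5941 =-0.06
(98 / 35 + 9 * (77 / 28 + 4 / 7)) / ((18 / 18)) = 32.69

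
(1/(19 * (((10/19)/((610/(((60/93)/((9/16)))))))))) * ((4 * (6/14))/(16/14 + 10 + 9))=17019/3760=4.53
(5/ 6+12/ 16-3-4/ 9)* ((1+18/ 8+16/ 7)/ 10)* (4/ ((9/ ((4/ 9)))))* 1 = -0.20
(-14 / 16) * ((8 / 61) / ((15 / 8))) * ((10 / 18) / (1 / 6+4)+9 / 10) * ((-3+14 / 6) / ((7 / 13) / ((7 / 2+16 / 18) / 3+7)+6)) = 1289197 / 185411025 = 0.01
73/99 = 0.74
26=26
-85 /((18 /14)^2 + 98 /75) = -312375 /10877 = -28.72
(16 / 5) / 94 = 0.03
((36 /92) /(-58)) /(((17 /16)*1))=-72 /11339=-0.01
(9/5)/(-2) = -9/10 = -0.90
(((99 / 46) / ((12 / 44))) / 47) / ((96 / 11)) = 1331 / 69184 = 0.02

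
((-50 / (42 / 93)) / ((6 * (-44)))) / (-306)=-775 / 565488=-0.00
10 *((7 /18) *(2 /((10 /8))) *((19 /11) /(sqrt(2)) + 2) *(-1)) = -20.04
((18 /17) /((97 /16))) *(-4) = -1152 /1649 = -0.70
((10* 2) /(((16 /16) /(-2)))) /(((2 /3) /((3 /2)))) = -90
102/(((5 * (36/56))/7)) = 3332/15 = 222.13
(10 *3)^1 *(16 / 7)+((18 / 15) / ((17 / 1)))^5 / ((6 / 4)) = 2129785536288 / 31059371875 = 68.57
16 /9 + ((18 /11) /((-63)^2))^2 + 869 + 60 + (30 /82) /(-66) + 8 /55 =8981682292991 /9648202410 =930.92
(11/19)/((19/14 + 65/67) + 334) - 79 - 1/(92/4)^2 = -250496834578/3170839225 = -79.00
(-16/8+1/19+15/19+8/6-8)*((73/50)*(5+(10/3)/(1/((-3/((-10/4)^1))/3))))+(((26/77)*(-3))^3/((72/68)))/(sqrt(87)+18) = -72.39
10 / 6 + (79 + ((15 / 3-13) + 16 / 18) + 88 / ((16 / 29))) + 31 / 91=382303 / 1638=233.40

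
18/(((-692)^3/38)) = -171/82843472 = -0.00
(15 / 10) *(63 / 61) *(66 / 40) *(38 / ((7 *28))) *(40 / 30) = 5643 / 8540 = 0.66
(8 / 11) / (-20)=-2 / 55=-0.04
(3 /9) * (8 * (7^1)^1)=56 /3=18.67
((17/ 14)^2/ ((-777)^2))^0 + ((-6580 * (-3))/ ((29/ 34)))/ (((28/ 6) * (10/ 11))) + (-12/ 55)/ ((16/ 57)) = 34805861/ 6380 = 5455.46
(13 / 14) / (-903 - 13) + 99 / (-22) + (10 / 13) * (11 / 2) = -45053 / 166712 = -0.27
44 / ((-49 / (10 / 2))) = -220 / 49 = -4.49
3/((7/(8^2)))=192/7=27.43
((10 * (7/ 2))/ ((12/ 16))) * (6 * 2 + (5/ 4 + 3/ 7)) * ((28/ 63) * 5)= 38300/ 27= 1418.52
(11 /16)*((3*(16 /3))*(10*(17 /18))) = 935 /9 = 103.89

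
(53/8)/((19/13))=689/152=4.53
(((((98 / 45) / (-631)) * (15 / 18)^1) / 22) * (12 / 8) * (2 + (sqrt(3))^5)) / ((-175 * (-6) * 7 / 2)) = -0.00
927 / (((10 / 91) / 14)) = 590499 / 5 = 118099.80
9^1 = 9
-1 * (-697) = 697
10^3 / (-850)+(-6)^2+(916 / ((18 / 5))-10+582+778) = 250808 / 153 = 1639.27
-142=-142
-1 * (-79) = 79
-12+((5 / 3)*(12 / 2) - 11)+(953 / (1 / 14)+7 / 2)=26665 / 2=13332.50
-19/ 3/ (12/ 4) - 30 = -289/ 9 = -32.11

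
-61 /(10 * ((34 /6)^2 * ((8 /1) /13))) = -7137 /23120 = -0.31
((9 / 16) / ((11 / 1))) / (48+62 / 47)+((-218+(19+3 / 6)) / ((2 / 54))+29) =-2174673001 / 407968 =-5330.50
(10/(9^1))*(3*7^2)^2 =24010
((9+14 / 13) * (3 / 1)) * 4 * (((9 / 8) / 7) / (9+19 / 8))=14148 / 8281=1.71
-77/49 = -11/7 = -1.57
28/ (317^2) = 28/ 100489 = 0.00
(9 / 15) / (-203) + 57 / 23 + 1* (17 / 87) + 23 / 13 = 4042364 / 910455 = 4.44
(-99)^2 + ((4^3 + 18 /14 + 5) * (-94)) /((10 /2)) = 296787 /35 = 8479.63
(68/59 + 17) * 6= 6426/59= 108.92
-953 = -953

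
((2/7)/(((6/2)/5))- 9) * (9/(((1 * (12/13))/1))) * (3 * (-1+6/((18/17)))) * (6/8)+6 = -6933/8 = -866.62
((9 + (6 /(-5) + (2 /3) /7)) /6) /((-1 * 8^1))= -0.16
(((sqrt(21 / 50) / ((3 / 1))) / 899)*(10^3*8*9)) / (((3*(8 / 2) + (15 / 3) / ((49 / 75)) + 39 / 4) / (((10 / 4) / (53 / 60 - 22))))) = -3360000*sqrt(42) / 312583199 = -0.07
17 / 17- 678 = -677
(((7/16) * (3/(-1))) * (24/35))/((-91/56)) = 36/65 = 0.55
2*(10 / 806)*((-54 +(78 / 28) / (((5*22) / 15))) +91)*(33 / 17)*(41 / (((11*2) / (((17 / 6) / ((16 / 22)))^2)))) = 50.93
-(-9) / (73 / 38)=342 / 73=4.68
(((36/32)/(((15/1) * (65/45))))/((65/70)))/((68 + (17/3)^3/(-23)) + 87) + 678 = 209323098249/308735960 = 678.00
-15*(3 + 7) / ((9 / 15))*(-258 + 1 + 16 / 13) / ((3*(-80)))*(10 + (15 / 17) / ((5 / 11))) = -16874375 / 5304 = -3181.44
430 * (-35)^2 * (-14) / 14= -526750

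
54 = 54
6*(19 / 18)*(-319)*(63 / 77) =-1653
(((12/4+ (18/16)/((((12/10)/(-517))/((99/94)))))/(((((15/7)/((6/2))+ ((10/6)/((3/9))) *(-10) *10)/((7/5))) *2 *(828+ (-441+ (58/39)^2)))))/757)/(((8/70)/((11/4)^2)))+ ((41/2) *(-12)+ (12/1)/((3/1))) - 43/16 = -523248939956816181/2138438954414080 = -244.69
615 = 615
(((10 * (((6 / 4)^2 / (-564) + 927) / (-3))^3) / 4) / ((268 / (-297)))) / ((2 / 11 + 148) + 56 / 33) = 614842311441853161315 / 1127385444712448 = 545370.10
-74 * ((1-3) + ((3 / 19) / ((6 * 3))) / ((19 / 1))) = 160247 / 1083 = 147.97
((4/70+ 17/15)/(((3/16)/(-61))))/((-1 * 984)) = 3050/7749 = 0.39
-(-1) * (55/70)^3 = 0.49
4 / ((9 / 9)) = 4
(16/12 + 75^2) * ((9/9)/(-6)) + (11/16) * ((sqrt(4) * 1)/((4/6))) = -134735/144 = -935.66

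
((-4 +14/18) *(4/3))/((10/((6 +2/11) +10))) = -10324/1485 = -6.95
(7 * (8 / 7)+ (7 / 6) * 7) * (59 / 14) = 5723 / 84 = 68.13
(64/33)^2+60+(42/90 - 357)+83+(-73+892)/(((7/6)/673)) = 2571326261/5445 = 472236.23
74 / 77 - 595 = -45741 / 77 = -594.04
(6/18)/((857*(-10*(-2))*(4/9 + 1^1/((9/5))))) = 1/51420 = 0.00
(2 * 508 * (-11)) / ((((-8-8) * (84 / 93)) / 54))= 1169289 / 28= 41760.32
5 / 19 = 0.26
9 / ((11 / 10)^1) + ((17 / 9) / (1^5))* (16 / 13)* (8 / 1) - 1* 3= 30605 / 1287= 23.78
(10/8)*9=45/4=11.25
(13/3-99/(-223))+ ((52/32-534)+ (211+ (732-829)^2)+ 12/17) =9093.11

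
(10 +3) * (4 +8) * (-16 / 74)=-1248 / 37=-33.73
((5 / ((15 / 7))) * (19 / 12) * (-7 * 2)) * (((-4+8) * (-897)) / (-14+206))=278369 / 288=966.56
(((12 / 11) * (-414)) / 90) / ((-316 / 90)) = 1242 / 869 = 1.43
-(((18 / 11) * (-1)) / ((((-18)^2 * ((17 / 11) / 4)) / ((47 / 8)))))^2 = -2209 / 374544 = -0.01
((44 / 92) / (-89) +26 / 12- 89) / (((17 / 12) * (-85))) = 2133106 / 2957915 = 0.72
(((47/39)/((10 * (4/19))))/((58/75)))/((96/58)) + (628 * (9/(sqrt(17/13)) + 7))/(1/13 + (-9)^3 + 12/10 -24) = -183690 * sqrt(221)/415327 -1317329665/243919104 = -11.98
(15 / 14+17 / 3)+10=16.74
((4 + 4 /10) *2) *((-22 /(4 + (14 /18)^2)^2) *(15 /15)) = -6351048 /695645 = -9.13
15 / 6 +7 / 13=79 / 26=3.04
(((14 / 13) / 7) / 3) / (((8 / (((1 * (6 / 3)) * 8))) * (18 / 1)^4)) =1 / 1023516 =0.00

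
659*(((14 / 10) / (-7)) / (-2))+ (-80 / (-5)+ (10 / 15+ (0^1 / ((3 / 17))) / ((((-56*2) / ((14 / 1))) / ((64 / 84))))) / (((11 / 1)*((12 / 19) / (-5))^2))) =1018097 / 11880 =85.70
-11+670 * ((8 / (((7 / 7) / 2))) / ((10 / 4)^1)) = 4277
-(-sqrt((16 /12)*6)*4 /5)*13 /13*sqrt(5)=8*sqrt(10) /5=5.06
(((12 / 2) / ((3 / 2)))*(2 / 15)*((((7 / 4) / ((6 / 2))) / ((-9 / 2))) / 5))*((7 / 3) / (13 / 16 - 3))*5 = 448 / 6075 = 0.07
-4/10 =-2/5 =-0.40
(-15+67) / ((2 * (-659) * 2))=-13 / 659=-0.02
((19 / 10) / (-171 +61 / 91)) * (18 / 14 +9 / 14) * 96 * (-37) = 76.41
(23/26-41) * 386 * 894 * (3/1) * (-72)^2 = -2798758230912/13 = -215289094685.54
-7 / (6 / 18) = -21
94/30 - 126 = -1843/15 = -122.87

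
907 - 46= 861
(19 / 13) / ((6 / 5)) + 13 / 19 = 2819 / 1482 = 1.90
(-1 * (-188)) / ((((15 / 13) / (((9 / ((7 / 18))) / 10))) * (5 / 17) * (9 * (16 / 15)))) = 93483 / 700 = 133.55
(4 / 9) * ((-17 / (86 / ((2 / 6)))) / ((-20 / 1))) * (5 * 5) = 85 / 2322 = 0.04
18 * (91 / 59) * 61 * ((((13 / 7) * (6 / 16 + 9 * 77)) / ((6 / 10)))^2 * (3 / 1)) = 23401163831.07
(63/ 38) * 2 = 63/ 19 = 3.32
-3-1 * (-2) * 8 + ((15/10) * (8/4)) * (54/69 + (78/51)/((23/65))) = 11071/391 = 28.31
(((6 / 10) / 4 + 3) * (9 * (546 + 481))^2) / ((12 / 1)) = 1794094029 / 80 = 22426175.36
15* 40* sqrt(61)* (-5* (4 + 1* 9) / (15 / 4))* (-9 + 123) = -1185600* sqrt(61) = -9259832.02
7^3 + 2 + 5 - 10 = 340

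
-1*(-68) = 68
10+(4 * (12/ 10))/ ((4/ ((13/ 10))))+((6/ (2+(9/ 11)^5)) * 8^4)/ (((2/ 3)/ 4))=62317.41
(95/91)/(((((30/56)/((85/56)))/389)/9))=1884705/182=10355.52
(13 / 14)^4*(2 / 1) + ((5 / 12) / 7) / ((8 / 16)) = 92543 / 57624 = 1.61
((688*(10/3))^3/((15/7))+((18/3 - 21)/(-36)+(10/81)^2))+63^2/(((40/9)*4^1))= 5908787467586881/1049760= 5628703196.53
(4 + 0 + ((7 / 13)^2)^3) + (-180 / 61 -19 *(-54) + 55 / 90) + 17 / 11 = 60002262460945 / 58298199102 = 1029.23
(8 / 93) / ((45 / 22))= 176 / 4185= 0.04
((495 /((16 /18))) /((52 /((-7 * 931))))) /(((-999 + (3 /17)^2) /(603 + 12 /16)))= 2251478985525 /53377792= 42180.07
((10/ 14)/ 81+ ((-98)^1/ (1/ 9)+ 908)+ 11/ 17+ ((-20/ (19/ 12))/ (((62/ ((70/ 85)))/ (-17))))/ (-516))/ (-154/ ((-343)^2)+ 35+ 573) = 7810535368706/ 178188855874443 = 0.04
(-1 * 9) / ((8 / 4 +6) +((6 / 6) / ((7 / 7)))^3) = -1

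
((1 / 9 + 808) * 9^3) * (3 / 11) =1767339 / 11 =160667.18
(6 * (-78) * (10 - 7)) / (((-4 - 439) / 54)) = 75816 / 443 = 171.14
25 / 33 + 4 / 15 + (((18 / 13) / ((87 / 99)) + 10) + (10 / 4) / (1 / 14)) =2960948 / 62205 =47.60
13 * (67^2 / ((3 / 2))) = 116714 / 3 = 38904.67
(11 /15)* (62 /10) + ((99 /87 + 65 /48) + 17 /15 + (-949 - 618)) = -54247211 /34800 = -1558.83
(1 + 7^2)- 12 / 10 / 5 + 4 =1344 / 25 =53.76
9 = 9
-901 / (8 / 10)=-4505 / 4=-1126.25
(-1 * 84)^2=7056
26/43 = 0.60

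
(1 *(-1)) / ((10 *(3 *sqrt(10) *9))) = -0.00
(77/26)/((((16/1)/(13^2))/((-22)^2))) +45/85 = 2059129/136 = 15140.65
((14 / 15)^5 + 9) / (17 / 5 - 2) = 7372199 / 1063125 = 6.93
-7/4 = -1.75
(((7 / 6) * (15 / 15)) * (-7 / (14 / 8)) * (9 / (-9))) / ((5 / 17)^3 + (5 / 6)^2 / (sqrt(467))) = -13876355808 / 45033845 + 4055111592 * sqrt(467) / 225169225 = 81.05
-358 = -358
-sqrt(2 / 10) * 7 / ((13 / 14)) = -98 * sqrt(5) / 65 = -3.37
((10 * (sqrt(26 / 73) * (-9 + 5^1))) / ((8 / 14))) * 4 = -167.10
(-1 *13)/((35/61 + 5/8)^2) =-238144/26325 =-9.05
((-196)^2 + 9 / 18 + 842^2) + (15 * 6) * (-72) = 1481801 / 2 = 740900.50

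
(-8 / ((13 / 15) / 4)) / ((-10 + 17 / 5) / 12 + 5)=-9600 / 1157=-8.30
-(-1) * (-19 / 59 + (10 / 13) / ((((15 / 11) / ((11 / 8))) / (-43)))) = -309941 / 9204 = -33.67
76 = 76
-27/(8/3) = -81/8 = -10.12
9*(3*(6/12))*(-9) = -243/2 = -121.50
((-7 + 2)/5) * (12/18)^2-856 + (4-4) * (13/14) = -856.44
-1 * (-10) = 10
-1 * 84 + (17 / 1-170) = -237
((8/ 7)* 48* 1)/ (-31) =-384/ 217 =-1.77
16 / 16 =1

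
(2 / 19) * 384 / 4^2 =48 / 19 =2.53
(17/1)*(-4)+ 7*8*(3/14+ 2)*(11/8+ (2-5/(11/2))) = 5231/22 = 237.77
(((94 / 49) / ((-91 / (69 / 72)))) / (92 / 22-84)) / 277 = 11891 / 13013466648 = 0.00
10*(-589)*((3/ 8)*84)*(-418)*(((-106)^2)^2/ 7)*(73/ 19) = 5373989463062880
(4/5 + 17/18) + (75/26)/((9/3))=1583/585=2.71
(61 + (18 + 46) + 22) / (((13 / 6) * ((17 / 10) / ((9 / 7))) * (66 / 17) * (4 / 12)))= 5670 / 143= 39.65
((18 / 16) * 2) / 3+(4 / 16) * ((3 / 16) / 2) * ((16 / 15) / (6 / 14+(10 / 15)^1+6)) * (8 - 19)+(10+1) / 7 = 95233 / 41720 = 2.28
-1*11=-11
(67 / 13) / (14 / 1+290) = 67 / 3952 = 0.02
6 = 6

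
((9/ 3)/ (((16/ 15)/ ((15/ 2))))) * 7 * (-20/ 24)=-7875/ 64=-123.05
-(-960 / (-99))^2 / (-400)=256 / 1089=0.24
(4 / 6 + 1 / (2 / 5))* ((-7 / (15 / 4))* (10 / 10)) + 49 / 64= -14819 / 2880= -5.15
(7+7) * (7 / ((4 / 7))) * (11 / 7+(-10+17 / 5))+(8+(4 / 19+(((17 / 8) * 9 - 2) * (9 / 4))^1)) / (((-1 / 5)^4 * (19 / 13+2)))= 69103037 / 9120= 7577.09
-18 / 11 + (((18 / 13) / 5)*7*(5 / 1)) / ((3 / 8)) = 24.21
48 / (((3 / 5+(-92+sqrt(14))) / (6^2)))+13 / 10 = -36774313 / 2084990 - 43200 * sqrt(14) / 208499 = -18.41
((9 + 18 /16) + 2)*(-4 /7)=-97 /14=-6.93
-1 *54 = -54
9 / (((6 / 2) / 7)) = 21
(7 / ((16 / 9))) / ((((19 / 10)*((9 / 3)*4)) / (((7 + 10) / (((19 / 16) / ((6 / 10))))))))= 1071 / 722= 1.48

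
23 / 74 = 0.31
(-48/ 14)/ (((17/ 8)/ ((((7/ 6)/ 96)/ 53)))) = -1/ 2703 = -0.00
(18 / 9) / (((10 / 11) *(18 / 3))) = 11 / 30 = 0.37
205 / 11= 18.64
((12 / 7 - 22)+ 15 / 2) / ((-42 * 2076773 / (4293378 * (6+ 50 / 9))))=740051156 / 101761877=7.27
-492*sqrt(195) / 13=-528.49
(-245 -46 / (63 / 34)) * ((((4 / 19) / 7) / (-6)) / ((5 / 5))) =1.35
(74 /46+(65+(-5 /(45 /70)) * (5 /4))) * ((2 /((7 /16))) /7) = 376816 /10143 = 37.15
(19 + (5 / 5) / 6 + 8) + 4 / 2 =175 / 6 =29.17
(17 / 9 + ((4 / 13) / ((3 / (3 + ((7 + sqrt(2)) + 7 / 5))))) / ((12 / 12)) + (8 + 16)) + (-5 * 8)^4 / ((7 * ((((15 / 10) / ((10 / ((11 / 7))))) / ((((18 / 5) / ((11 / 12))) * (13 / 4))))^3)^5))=4 * sqrt(2) / 39 + 376622379283084658378324735744661377913437535535091450042641316029 / 10207900327298548281356900195973585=36895185807790427503952390000000.00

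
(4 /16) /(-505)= -1 /2020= -0.00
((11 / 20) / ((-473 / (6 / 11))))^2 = 9 / 22372900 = 0.00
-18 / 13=-1.38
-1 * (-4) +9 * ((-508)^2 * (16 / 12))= 3096772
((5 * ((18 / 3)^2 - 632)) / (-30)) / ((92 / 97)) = 14453 / 138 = 104.73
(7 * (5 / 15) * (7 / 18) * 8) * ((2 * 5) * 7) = 13720 / 27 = 508.15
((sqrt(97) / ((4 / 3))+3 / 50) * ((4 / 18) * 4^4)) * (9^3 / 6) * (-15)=-77760 * sqrt(97)- 31104 / 5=-772067.98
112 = 112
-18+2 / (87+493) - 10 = -8119 / 290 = -28.00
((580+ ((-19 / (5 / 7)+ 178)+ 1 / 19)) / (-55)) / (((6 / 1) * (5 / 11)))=-34744 / 7125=-4.88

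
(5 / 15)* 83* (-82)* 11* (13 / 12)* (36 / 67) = -973258 / 67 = -14526.24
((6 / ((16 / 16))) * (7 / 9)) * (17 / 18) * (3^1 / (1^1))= 13.22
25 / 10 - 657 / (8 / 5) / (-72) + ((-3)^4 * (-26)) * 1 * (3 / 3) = -134259 / 64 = -2097.80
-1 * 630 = -630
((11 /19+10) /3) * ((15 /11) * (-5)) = -5025 /209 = -24.04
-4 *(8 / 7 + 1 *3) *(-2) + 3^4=799 / 7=114.14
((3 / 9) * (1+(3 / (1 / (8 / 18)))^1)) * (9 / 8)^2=63 / 64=0.98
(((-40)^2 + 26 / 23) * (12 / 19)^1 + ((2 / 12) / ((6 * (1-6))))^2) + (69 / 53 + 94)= 830367408361 / 750416400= 1106.54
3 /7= 0.43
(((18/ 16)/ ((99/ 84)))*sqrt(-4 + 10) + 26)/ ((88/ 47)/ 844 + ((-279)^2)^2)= 208257*sqrt(6)/ 1321964543761378 + 257842/ 60089297443699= 0.00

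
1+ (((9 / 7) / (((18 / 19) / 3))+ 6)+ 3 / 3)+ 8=281 / 14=20.07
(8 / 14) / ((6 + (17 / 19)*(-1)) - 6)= -76 / 119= -0.64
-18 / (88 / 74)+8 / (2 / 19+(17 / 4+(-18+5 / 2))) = -26857 / 1694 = -15.85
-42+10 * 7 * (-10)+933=191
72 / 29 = 2.48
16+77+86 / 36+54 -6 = 2581 / 18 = 143.39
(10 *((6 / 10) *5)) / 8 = 15 / 4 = 3.75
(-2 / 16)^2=1 / 64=0.02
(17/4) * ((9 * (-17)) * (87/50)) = -226287/200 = -1131.44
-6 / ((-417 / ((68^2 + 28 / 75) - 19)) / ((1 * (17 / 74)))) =15.22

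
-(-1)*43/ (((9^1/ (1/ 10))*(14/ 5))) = 43/ 252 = 0.17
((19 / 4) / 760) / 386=1 / 61760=0.00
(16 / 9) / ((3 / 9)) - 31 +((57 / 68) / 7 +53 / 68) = -8842 / 357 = -24.77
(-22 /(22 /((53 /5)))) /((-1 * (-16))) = -53 /80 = -0.66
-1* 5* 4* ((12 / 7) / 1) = -34.29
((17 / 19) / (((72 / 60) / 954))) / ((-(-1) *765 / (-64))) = -3392 / 57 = -59.51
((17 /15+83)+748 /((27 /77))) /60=149669 /4050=36.96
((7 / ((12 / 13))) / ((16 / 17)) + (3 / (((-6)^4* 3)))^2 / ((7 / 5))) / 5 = 94732097 / 58786560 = 1.61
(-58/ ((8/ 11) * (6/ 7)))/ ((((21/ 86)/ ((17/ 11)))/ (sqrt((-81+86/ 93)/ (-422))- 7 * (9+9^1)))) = 148393/ 2- 21199 * sqrt(292264962)/ 1412856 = 73939.99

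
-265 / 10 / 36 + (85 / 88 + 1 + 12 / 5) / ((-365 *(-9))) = -59003 / 80300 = -0.73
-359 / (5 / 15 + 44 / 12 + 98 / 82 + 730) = -14719 / 30143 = -0.49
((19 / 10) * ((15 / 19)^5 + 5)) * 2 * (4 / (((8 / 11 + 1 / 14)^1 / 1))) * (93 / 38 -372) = -37321.45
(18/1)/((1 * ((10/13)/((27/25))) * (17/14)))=44226/2125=20.81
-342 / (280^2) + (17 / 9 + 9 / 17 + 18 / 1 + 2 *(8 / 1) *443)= 42633423437 / 5997600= 7108.41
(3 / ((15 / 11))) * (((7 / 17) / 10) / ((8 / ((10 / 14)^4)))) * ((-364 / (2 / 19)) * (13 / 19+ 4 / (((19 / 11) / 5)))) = -832975 / 6664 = -125.00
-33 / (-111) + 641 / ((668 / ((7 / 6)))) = 210107 / 148296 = 1.42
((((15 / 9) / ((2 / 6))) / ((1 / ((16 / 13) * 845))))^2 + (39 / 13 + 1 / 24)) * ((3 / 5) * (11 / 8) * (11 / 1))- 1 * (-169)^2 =78515029313 / 320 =245359466.60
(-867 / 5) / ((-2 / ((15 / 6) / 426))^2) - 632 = -611696549 / 967872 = -632.00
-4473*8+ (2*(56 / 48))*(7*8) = -106960 / 3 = -35653.33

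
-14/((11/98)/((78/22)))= -53508/121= -442.21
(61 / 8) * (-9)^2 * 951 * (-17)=-79881147 / 8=-9985143.38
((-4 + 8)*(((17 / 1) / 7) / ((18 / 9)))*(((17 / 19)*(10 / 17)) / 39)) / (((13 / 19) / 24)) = 2720 / 1183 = 2.30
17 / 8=2.12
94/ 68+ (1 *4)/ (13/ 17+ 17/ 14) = 54505/ 16014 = 3.40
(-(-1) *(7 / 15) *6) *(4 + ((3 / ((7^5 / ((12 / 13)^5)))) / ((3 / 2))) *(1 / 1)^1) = 49923566936 / 4457372465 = 11.20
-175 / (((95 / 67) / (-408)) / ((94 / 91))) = 12847920 / 247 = 52015.87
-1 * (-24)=24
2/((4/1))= 1/2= 0.50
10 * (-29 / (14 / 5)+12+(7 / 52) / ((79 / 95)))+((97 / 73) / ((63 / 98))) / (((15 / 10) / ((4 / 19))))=9873656357 / 538441722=18.34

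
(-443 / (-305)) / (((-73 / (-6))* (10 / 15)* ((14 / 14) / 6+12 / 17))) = 406674 / 1981585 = 0.21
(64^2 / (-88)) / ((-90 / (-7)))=-1792 / 495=-3.62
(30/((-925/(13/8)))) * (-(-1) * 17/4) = -663/2960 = -0.22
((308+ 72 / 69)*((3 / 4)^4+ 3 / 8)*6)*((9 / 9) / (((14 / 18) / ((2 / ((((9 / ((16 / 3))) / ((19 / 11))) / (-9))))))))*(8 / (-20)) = 107568918 / 8855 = 12147.82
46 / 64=23 / 32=0.72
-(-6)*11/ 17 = 66/ 17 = 3.88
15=15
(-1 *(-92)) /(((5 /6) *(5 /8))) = 4416 /25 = 176.64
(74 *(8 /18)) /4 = 74 /9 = 8.22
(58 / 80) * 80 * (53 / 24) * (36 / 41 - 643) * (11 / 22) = -40464599 / 984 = -41122.56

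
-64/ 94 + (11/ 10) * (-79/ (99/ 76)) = -142534/ 2115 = -67.39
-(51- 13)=-38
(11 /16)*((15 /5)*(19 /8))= 627 /128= 4.90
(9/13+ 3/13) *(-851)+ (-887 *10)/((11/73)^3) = -44871142442/17303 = -2593257.96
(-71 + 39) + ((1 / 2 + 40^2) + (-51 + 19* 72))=2885.50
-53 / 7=-7.57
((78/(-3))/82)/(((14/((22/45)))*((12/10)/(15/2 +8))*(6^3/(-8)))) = 0.01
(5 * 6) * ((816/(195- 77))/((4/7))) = 21420/59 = 363.05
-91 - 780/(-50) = -377/5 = -75.40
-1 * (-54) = 54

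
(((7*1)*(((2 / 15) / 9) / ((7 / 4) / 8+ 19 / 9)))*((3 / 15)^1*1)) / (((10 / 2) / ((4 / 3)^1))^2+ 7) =7168 / 16959525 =0.00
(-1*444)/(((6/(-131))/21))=203574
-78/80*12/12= -39/40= -0.98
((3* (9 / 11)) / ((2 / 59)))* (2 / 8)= 1593 / 88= 18.10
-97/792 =-0.12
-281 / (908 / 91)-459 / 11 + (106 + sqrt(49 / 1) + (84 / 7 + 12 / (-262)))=72048629 / 1308428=55.07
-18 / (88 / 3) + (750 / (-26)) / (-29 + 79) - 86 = -49873 / 572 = -87.19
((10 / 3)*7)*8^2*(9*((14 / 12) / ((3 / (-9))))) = -47040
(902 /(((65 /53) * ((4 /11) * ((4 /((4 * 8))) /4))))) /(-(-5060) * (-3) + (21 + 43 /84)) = -353381952 /82765345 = -4.27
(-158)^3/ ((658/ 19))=-37470964/ 329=-113893.51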